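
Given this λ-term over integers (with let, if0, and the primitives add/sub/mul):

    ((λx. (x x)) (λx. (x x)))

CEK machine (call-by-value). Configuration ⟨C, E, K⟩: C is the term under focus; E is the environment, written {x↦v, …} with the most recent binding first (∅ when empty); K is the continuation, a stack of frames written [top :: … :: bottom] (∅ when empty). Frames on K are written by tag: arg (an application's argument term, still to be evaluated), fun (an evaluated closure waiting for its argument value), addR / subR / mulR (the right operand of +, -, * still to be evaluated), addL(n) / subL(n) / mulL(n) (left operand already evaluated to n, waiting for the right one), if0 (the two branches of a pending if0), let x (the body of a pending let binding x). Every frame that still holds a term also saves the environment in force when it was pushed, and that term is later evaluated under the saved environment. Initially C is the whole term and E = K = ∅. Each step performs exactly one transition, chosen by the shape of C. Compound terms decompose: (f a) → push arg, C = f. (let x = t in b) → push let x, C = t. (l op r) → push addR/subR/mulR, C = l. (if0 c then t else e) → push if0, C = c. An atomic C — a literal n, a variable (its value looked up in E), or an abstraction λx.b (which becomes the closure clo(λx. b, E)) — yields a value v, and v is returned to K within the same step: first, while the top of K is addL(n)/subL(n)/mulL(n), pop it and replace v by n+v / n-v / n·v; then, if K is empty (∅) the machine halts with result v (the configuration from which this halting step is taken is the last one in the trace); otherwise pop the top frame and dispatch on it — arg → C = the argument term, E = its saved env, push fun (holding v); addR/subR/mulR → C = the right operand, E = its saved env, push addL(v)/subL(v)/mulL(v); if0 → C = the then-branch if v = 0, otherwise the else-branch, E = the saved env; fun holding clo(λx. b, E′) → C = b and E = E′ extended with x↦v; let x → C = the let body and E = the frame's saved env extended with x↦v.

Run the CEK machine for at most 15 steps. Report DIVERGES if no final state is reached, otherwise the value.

Answer: DIVERGES (no final state within 15 steps)

Derivation:
0. <C=((λx. (x x)) (λx. (x x))), E=∅, K=∅>
1. <C=(λx. (x x)), E=∅, K=[arg]>
2. <C=(λx. (x x)), E=∅, K=[fun]>
3. <C=(x x), E={x↦clo(λx. (x x), ∅)}, K=∅>
4. <C=x, E={x↦clo(λx. (x x), ∅)}, K=[arg]>
5. <C=x, E={x↦clo(λx. (x x), ∅)}, K=[fun]>
… configuration repeats with period 3 (steps 3–5 recur indefinitely) …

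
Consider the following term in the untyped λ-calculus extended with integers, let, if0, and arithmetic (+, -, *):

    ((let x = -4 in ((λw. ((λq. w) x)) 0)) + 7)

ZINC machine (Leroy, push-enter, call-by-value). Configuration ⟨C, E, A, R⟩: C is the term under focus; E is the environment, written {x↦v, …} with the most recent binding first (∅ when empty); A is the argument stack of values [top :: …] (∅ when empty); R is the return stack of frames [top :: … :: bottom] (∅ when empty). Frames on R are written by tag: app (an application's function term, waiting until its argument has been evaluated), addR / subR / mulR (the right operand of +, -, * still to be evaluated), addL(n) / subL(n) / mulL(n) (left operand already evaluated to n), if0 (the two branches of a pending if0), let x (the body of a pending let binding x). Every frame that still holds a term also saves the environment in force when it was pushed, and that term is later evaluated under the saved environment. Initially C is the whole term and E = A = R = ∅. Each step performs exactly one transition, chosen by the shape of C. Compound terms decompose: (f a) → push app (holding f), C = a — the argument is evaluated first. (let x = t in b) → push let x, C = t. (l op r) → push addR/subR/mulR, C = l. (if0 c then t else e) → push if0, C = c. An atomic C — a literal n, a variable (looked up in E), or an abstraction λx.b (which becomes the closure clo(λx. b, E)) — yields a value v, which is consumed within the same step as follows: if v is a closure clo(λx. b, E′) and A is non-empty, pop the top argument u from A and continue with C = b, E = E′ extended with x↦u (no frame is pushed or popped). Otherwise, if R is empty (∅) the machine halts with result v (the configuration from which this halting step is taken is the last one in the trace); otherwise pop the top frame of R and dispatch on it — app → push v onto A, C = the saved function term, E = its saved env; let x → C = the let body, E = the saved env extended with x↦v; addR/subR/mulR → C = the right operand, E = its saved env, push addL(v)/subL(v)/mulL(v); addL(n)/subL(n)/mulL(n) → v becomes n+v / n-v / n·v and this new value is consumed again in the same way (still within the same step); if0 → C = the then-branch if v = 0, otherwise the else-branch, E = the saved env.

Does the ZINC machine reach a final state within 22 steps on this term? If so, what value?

Answer: 7

Machine steps:
0. [C=((let x = -4 in ((λw. ((λq. w) x)) 0)) + 7) | E=∅ | A=∅ | R=∅]
1. [C=(let x = -4 in ((λw. ((λq. w) x)) 0)) | E=∅ | A=∅ | R=[addR]]
2. [C=-4 | E=∅ | A=∅ | R=[let x :: addR]]
3. [C=((λw. ((λq. w) x)) 0) | E={x↦-4} | A=∅ | R=[addR]]
4. [C=0 | E={x↦-4} | A=∅ | R=[app :: addR]]
5. [C=(λw. ((λq. w) x)) | E={x↦-4} | A=[0] | R=[addR]]
6. [C=((λq. w) x) | E={w↦0, x↦-4} | A=∅ | R=[addR]]
7. [C=x | E={w↦0, x↦-4} | A=∅ | R=[app :: addR]]
8. [C=(λq. w) | E={w↦0, x↦-4} | A=[-4] | R=[addR]]
9. [C=w | E={q↦-4, w↦0, x↦-4} | A=∅ | R=[addR]]
10. [C=7 | E=∅ | A=∅ | R=[addL(0)]]
→ final value 7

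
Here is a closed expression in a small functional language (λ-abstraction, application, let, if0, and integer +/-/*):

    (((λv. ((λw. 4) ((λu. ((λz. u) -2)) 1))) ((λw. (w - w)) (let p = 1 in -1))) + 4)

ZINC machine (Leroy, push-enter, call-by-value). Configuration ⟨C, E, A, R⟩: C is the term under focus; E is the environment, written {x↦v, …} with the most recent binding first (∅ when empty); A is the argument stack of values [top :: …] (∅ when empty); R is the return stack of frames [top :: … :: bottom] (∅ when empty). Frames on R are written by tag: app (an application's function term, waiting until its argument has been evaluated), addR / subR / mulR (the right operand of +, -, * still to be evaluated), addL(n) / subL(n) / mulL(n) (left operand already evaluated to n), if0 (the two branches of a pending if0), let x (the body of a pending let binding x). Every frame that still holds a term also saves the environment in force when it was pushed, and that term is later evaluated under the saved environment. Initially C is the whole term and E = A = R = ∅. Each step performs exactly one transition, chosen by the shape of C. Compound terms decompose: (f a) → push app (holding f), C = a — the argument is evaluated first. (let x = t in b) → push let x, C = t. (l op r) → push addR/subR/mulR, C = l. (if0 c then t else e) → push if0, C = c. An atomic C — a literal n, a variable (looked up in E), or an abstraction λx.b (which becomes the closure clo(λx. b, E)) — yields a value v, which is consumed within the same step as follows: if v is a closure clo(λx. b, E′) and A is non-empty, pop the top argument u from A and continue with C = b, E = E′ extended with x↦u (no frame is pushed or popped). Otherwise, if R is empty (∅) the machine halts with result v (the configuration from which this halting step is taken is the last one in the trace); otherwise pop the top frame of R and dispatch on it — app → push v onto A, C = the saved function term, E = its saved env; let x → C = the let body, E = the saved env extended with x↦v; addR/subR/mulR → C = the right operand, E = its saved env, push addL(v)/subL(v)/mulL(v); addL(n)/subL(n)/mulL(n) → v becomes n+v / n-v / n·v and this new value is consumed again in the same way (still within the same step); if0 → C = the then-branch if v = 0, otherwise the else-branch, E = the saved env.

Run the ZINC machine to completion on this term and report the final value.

Answer: 8

Execution trace:
t=0: <C=(((λv. ((λw. 4) ((λu. ((λz. u) -2)) 1))) ((λw. (w - w)) (let p = 1 in -1))) + 4), E=∅, A=∅, R=∅>
t=1: <C=((λv. ((λw. 4) ((λu. ((λz. u) -2)) 1))) ((λw. (w - w)) (let p = 1 in -1))), E=∅, A=∅, R=[addR]>
t=2: <C=((λw. (w - w)) (let p = 1 in -1)), E=∅, A=∅, R=[app :: addR]>
t=3: <C=(let p = 1 in -1), E=∅, A=∅, R=[app :: app :: addR]>
t=4: <C=1, E=∅, A=∅, R=[let p :: app :: app :: addR]>
t=5: <C=-1, E={p↦1}, A=∅, R=[app :: app :: addR]>
t=6: <C=(λw. (w - w)), E=∅, A=[-1], R=[app :: addR]>
t=7: <C=(w - w), E={w↦-1}, A=∅, R=[app :: addR]>
t=8: <C=w, E={w↦-1}, A=∅, R=[subR :: app :: addR]>
t=9: <C=w, E={w↦-1}, A=∅, R=[subL(-1) :: app :: addR]>
t=10: <C=(λv. ((λw. 4) ((λu. ((λz. u) -2)) 1))), E=∅, A=[0], R=[addR]>
t=11: <C=((λw. 4) ((λu. ((λz. u) -2)) 1)), E={v↦0}, A=∅, R=[addR]>
t=12: <C=((λu. ((λz. u) -2)) 1), E={v↦0}, A=∅, R=[app :: addR]>
t=13: <C=1, E={v↦0}, A=∅, R=[app :: app :: addR]>
t=14: <C=(λu. ((λz. u) -2)), E={v↦0}, A=[1], R=[app :: addR]>
t=15: <C=((λz. u) -2), E={u↦1, v↦0}, A=∅, R=[app :: addR]>
t=16: <C=-2, E={u↦1, v↦0}, A=∅, R=[app :: app :: addR]>
t=17: <C=(λz. u), E={u↦1, v↦0}, A=[-2], R=[app :: addR]>
t=18: <C=u, E={z↦-2, u↦1, v↦0}, A=∅, R=[app :: addR]>
t=19: <C=(λw. 4), E={v↦0}, A=[1], R=[addR]>
t=20: <C=4, E={w↦1, v↦0}, A=∅, R=[addR]>
t=21: <C=4, E=∅, A=∅, R=[addL(4)]>
→ final value 8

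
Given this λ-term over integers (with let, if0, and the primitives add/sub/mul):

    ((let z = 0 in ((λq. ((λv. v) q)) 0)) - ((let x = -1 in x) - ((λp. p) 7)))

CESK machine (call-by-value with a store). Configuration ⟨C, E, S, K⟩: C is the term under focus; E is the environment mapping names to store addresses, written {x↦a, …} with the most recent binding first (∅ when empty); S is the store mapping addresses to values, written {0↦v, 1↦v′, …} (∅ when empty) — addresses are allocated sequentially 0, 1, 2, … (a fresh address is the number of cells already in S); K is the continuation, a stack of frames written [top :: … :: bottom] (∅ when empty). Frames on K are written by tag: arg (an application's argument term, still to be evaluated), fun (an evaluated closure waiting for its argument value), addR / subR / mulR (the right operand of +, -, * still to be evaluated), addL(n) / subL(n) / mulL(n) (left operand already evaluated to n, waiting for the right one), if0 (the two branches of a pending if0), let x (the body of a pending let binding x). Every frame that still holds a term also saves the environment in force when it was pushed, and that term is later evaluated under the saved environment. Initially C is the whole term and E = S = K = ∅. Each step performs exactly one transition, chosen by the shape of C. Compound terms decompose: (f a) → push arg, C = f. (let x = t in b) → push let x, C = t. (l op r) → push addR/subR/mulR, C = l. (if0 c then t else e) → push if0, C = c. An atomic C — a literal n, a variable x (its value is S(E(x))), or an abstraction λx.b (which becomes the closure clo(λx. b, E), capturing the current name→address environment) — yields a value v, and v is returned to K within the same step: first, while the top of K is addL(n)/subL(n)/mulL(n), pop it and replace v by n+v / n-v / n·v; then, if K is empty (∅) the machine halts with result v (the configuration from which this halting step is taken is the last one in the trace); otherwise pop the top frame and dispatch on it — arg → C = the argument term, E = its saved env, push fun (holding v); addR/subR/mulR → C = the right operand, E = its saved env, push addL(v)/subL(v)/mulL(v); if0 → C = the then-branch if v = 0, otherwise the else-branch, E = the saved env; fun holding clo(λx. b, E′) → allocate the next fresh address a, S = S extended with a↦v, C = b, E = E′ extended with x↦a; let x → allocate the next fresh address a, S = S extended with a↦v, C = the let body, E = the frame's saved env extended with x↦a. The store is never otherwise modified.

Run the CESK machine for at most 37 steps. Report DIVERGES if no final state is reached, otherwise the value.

t=0: ⟨C=((let z = 0 in ((λq. ((λv. v) q)) 0)) - ((let x = -1 in x) - ((λp. p) 7))); E=∅; S=∅; K=∅⟩
t=1: ⟨C=(let z = 0 in ((λq. ((λv. v) q)) 0)); E=∅; S=∅; K=[subR]⟩
t=2: ⟨C=0; E=∅; S=∅; K=[let z :: subR]⟩
t=3: ⟨C=((λq. ((λv. v) q)) 0); E={z↦0}; S={0↦0}; K=[subR]⟩
t=4: ⟨C=(λq. ((λv. v) q)); E={z↦0}; S={0↦0}; K=[arg :: subR]⟩
t=5: ⟨C=0; E={z↦0}; S={0↦0}; K=[fun :: subR]⟩
t=6: ⟨C=((λv. v) q); E={q↦1, z↦0}; S={0↦0, 1↦0}; K=[subR]⟩
t=7: ⟨C=(λv. v); E={q↦1, z↦0}; S={0↦0, 1↦0}; K=[arg :: subR]⟩
t=8: ⟨C=q; E={q↦1, z↦0}; S={0↦0, 1↦0}; K=[fun :: subR]⟩
t=9: ⟨C=v; E={v↦2, q↦1, z↦0}; S={0↦0, 1↦0, 2↦0}; K=[subR]⟩
t=10: ⟨C=((let x = -1 in x) - ((λp. p) 7)); E=∅; S={0↦0, 1↦0, 2↦0}; K=[subL(0)]⟩
t=11: ⟨C=(let x = -1 in x); E=∅; S={0↦0, 1↦0, 2↦0}; K=[subR :: subL(0)]⟩
t=12: ⟨C=-1; E=∅; S={0↦0, 1↦0, 2↦0}; K=[let x :: subR :: subL(0)]⟩
t=13: ⟨C=x; E={x↦3}; S={0↦0, 1↦0, 2↦0, 3↦-1}; K=[subR :: subL(0)]⟩
t=14: ⟨C=((λp. p) 7); E=∅; S={0↦0, 1↦0, 2↦0, 3↦-1}; K=[subL(-1) :: subL(0)]⟩
t=15: ⟨C=(λp. p); E=∅; S={0↦0, 1↦0, 2↦0, 3↦-1}; K=[arg :: subL(-1) :: subL(0)]⟩
t=16: ⟨C=7; E=∅; S={0↦0, 1↦0, 2↦0, 3↦-1}; K=[fun :: subL(-1) :: subL(0)]⟩
t=17: ⟨C=p; E={p↦4}; S={0↦0, 1↦0, 2↦0, 3↦-1, 4↦7}; K=[subL(-1) :: subL(0)]⟩
→ final value 8

Answer: 8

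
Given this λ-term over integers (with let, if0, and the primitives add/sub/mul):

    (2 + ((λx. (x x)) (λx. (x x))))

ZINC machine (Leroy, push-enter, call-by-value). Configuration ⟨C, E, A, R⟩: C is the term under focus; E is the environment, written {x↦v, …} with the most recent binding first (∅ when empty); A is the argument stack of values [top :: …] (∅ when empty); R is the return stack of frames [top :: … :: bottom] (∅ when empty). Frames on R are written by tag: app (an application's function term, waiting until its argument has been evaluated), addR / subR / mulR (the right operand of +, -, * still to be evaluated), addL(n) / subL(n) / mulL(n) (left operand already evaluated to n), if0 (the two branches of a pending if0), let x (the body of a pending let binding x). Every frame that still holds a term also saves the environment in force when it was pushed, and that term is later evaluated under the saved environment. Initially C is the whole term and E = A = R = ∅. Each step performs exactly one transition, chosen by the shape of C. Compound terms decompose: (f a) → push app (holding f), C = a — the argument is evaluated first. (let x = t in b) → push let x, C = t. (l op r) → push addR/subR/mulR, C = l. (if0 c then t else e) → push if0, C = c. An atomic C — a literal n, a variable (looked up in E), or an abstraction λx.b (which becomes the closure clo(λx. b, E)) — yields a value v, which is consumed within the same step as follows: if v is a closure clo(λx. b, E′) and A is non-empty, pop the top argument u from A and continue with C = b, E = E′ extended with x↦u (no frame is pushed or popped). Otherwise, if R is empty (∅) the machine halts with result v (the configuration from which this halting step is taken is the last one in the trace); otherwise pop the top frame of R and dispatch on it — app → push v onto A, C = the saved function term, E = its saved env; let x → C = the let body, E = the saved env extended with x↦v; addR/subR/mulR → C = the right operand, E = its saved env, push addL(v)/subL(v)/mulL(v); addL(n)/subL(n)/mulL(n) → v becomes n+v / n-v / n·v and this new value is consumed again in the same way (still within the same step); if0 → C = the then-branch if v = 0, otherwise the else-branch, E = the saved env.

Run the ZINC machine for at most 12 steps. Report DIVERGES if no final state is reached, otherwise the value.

Answer: DIVERGES (no final state within 12 steps)

Machine steps:
[0] ⟨C=(2 + ((λx. (x x)) (λx. (x x)))); E=∅; A=∅; R=∅⟩
[1] ⟨C=2; E=∅; A=∅; R=[addR]⟩
[2] ⟨C=((λx. (x x)) (λx. (x x))); E=∅; A=∅; R=[addL(2)]⟩
[3] ⟨C=(λx. (x x)); E=∅; A=∅; R=[app :: addL(2)]⟩
[4] ⟨C=(λx. (x x)); E=∅; A=[clo(λx. (x x), ∅)]; R=[addL(2)]⟩
[5] ⟨C=(x x); E={x↦clo(λx. (x x), ∅)}; A=∅; R=[addL(2)]⟩
[6] ⟨C=x; E={x↦clo(λx. (x x), ∅)}; A=∅; R=[app :: addL(2)]⟩
[7] ⟨C=x; E={x↦clo(λx. (x x), ∅)}; A=[clo(λx. (x x), ∅)]; R=[addL(2)]⟩
… configuration repeats with period 3 (steps 5–7 recur indefinitely) …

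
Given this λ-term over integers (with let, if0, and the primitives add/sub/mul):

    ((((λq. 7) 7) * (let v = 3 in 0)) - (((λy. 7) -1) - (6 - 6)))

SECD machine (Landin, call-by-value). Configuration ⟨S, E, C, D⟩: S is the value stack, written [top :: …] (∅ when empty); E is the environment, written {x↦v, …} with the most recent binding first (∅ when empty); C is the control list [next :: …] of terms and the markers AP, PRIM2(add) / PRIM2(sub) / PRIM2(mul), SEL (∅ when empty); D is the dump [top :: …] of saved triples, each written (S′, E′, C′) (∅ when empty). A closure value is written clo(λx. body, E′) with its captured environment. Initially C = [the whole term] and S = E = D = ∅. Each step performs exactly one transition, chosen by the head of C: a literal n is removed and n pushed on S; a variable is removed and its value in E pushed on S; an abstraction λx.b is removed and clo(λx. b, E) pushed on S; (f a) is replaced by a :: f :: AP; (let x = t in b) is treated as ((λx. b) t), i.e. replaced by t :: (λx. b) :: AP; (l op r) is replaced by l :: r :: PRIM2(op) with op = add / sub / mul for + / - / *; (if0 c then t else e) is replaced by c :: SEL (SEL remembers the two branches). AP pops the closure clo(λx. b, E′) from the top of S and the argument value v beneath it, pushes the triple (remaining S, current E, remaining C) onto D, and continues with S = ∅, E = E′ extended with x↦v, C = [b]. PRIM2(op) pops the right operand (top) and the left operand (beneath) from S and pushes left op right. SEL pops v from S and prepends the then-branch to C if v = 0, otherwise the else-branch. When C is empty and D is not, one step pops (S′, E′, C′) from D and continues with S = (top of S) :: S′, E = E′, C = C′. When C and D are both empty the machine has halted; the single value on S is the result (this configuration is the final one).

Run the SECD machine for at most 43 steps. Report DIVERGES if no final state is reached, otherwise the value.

Answer: -7

Derivation:
[0] ⟨S=∅; E=∅; C=[((((λq. 7) 7) * (let v = 3 in 0)) - (((λy. 7) -1) - (6 - 6)))]; D=∅⟩
[1] ⟨S=∅; E=∅; C=[(((λq. 7) 7) * (let v = 3 in 0)) :: (((λy. 7) -1) - (6 - 6)) :: PRIM2(sub)]; D=∅⟩
[2] ⟨S=∅; E=∅; C=[((λq. 7) 7) :: (let v = 3 in 0) :: PRIM2(mul) :: (((λy. 7) -1) - (6 - 6)) :: PRIM2(sub)]; D=∅⟩
[3] ⟨S=∅; E=∅; C=[7 :: (λq. 7) :: AP :: (let v = 3 in 0) :: PRIM2(mul) :: (((λy. 7) -1) - (6 - 6)) :: PRIM2(sub)]; D=∅⟩
[4] ⟨S=[7]; E=∅; C=[(λq. 7) :: AP :: (let v = 3 in 0) :: PRIM2(mul) :: (((λy. 7) -1) - (6 - 6)) :: PRIM2(sub)]; D=∅⟩
[5] ⟨S=[clo(λq. 7, ∅) :: 7]; E=∅; C=[AP :: (let v = 3 in 0) :: PRIM2(mul) :: (((λy. 7) -1) - (6 - 6)) :: PRIM2(sub)]; D=∅⟩
[6] ⟨S=∅; E={q↦7}; C=[7]; D=[(∅, ∅, [(let v = 3 in 0) :: PRIM2(mul) :: (((λy. 7) -1) - (6 - 6)) :: PRIM2(sub)])]⟩
[7] ⟨S=[7]; E={q↦7}; C=∅; D=[(∅, ∅, [(let v = 3 in 0) :: PRIM2(mul) :: (((λy. 7) -1) - (6 - 6)) :: PRIM2(sub)])]⟩
[8] ⟨S=[7]; E=∅; C=[(let v = 3 in 0) :: PRIM2(mul) :: (((λy. 7) -1) - (6 - 6)) :: PRIM2(sub)]; D=∅⟩
[9] ⟨S=[7]; E=∅; C=[3 :: (λv. 0) :: AP :: PRIM2(mul) :: (((λy. 7) -1) - (6 - 6)) :: PRIM2(sub)]; D=∅⟩
[10] ⟨S=[3 :: 7]; E=∅; C=[(λv. 0) :: AP :: PRIM2(mul) :: (((λy. 7) -1) - (6 - 6)) :: PRIM2(sub)]; D=∅⟩
[11] ⟨S=[clo(λv. 0, ∅) :: 3 :: 7]; E=∅; C=[AP :: PRIM2(mul) :: (((λy. 7) -1) - (6 - 6)) :: PRIM2(sub)]; D=∅⟩
[12] ⟨S=∅; E={v↦3}; C=[0]; D=[([7], ∅, [PRIM2(mul) :: (((λy. 7) -1) - (6 - 6)) :: PRIM2(sub)])]⟩
[13] ⟨S=[0]; E={v↦3}; C=∅; D=[([7], ∅, [PRIM2(mul) :: (((λy. 7) -1) - (6 - 6)) :: PRIM2(sub)])]⟩
[14] ⟨S=[0 :: 7]; E=∅; C=[PRIM2(mul) :: (((λy. 7) -1) - (6 - 6)) :: PRIM2(sub)]; D=∅⟩
[15] ⟨S=[0]; E=∅; C=[(((λy. 7) -1) - (6 - 6)) :: PRIM2(sub)]; D=∅⟩
[16] ⟨S=[0]; E=∅; C=[((λy. 7) -1) :: (6 - 6) :: PRIM2(sub) :: PRIM2(sub)]; D=∅⟩
[17] ⟨S=[0]; E=∅; C=[-1 :: (λy. 7) :: AP :: (6 - 6) :: PRIM2(sub) :: PRIM2(sub)]; D=∅⟩
[18] ⟨S=[-1 :: 0]; E=∅; C=[(λy. 7) :: AP :: (6 - 6) :: PRIM2(sub) :: PRIM2(sub)]; D=∅⟩
[19] ⟨S=[clo(λy. 7, ∅) :: -1 :: 0]; E=∅; C=[AP :: (6 - 6) :: PRIM2(sub) :: PRIM2(sub)]; D=∅⟩
[20] ⟨S=∅; E={y↦-1}; C=[7]; D=[([0], ∅, [(6 - 6) :: PRIM2(sub) :: PRIM2(sub)])]⟩
[21] ⟨S=[7]; E={y↦-1}; C=∅; D=[([0], ∅, [(6 - 6) :: PRIM2(sub) :: PRIM2(sub)])]⟩
[22] ⟨S=[7 :: 0]; E=∅; C=[(6 - 6) :: PRIM2(sub) :: PRIM2(sub)]; D=∅⟩
[23] ⟨S=[7 :: 0]; E=∅; C=[6 :: 6 :: PRIM2(sub) :: PRIM2(sub) :: PRIM2(sub)]; D=∅⟩
[24] ⟨S=[6 :: 7 :: 0]; E=∅; C=[6 :: PRIM2(sub) :: PRIM2(sub) :: PRIM2(sub)]; D=∅⟩
[25] ⟨S=[6 :: 6 :: 7 :: 0]; E=∅; C=[PRIM2(sub) :: PRIM2(sub) :: PRIM2(sub)]; D=∅⟩
[26] ⟨S=[0 :: 7 :: 0]; E=∅; C=[PRIM2(sub) :: PRIM2(sub)]; D=∅⟩
[27] ⟨S=[7 :: 0]; E=∅; C=[PRIM2(sub)]; D=∅⟩
[28] ⟨S=[-7]; E=∅; C=∅; D=∅⟩
→ final value -7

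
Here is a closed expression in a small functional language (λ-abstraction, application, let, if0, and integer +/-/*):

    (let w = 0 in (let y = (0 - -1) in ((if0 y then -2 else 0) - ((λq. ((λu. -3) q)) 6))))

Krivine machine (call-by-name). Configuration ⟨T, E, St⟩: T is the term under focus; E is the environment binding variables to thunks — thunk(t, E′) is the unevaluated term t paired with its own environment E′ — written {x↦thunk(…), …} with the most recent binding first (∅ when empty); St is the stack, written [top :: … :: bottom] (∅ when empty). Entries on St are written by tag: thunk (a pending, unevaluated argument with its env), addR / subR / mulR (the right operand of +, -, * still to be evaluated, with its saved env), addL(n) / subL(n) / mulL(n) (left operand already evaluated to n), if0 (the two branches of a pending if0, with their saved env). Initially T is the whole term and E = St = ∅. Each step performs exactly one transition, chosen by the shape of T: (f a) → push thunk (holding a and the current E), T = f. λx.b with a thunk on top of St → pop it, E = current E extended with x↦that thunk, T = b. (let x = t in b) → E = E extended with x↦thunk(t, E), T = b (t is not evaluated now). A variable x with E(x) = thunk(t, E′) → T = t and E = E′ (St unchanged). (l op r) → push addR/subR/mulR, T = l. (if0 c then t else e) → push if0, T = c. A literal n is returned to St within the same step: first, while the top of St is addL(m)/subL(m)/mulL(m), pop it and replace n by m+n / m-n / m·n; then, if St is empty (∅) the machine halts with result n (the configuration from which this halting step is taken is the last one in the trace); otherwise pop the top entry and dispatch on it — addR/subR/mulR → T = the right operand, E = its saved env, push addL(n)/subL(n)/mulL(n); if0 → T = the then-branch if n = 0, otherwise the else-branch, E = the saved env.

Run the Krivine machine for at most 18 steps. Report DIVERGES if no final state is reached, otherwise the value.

0. <T=(let w = 0 in (let y = (0 - -1) in ((if0 y then -2 else 0) - ((λq. ((λu. -3) q)) 6)))), E=∅, St=∅>
1. <T=(let y = (0 - -1) in ((if0 y then -2 else 0) - ((λq. ((λu. -3) q)) 6))), E={w↦thunk(0, ∅)}, St=∅>
2. <T=((if0 y then -2 else 0) - ((λq. ((λu. -3) q)) 6)), E={y↦thunk((0 - -1), {w↦thunk(0, ∅)}), w↦thunk(0, ∅)}, St=∅>
3. <T=(if0 y then -2 else 0), E={y↦thunk((0 - -1), {w↦thunk(0, ∅)}), w↦thunk(0, ∅)}, St=[subR]>
4. <T=y, E={y↦thunk((0 - -1), {w↦thunk(0, ∅)}), w↦thunk(0, ∅)}, St=[if0 :: subR]>
5. <T=(0 - -1), E={w↦thunk(0, ∅)}, St=[if0 :: subR]>
6. <T=0, E={w↦thunk(0, ∅)}, St=[subR :: if0 :: subR]>
7. <T=-1, E={w↦thunk(0, ∅)}, St=[subL(0) :: if0 :: subR]>
8. <T=0, E={y↦thunk((0 - -1), {w↦thunk(0, ∅)}), w↦thunk(0, ∅)}, St=[subR]>
9. <T=((λq. ((λu. -3) q)) 6), E={y↦thunk((0 - -1), {w↦thunk(0, ∅)}), w↦thunk(0, ∅)}, St=[subL(0)]>
10. <T=(λq. ((λu. -3) q)), E={y↦thunk((0 - -1), {w↦thunk(0, ∅)}), w↦thunk(0, ∅)}, St=[thunk :: subL(0)]>
11. <T=((λu. -3) q), E={q↦thunk(6, {y↦thunk((0 - -1), {w↦thunk(0, ∅)}), w↦thunk(0, ∅)}), y↦thunk((0 - -1), {w↦thunk(0, ∅)}), w↦thunk(0, ∅)}, St=[subL(0)]>
12. <T=(λu. -3), E={q↦thunk(6, {y↦thunk((0 - -1), {w↦thunk(0, ∅)}), w↦thunk(0, ∅)}), y↦thunk((0 - -1), {w↦thunk(0, ∅)}), w↦thunk(0, ∅)}, St=[thunk :: subL(0)]>
13. <T=-3, E={u↦thunk(q, {q↦thunk(6, {y↦thunk((0 - -1), {w↦thunk(0, ∅)}), w↦thunk(0, ∅)}), y↦thunk((0 - -1), {w↦thunk(0, ∅)}), w↦thunk(0, ∅)}), q↦thunk(6, {y↦thunk((0 - -1), {w↦thunk(0, ∅)}), w↦thunk(0, ∅)}), y↦thunk((0 - -1), {w↦thunk(0, ∅)}), w↦thunk(0, ∅)}, St=[subL(0)]>
→ final value 3

Answer: 3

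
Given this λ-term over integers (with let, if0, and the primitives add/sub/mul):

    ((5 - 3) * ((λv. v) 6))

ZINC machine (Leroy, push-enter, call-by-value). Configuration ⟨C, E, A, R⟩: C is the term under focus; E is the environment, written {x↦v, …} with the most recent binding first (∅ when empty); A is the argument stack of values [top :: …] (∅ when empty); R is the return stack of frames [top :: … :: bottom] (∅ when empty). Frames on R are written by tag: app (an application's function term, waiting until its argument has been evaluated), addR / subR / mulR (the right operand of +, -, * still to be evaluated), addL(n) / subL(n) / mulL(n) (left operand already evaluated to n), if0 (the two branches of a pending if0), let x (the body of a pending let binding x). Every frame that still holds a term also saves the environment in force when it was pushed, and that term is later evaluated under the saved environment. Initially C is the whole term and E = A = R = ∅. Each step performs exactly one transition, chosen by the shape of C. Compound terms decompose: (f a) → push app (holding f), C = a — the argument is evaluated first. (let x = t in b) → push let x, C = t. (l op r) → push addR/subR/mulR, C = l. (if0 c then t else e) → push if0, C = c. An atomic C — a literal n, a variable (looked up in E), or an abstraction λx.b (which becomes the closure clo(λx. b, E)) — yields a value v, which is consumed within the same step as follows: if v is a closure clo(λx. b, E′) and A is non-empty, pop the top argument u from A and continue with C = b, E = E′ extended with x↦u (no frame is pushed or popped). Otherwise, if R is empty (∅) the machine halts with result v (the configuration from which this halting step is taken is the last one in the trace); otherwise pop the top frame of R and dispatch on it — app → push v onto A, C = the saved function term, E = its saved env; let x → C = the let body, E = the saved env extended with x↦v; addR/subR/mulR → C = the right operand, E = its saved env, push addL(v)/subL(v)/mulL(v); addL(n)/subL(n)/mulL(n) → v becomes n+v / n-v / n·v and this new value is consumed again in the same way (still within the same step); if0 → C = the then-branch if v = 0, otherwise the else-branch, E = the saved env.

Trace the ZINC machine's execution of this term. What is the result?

0. <C=((5 - 3) * ((λv. v) 6)), E=∅, A=∅, R=∅>
1. <C=(5 - 3), E=∅, A=∅, R=[mulR]>
2. <C=5, E=∅, A=∅, R=[subR :: mulR]>
3. <C=3, E=∅, A=∅, R=[subL(5) :: mulR]>
4. <C=((λv. v) 6), E=∅, A=∅, R=[mulL(2)]>
5. <C=6, E=∅, A=∅, R=[app :: mulL(2)]>
6. <C=(λv. v), E=∅, A=[6], R=[mulL(2)]>
7. <C=v, E={v↦6}, A=∅, R=[mulL(2)]>
→ final value 12

Answer: 12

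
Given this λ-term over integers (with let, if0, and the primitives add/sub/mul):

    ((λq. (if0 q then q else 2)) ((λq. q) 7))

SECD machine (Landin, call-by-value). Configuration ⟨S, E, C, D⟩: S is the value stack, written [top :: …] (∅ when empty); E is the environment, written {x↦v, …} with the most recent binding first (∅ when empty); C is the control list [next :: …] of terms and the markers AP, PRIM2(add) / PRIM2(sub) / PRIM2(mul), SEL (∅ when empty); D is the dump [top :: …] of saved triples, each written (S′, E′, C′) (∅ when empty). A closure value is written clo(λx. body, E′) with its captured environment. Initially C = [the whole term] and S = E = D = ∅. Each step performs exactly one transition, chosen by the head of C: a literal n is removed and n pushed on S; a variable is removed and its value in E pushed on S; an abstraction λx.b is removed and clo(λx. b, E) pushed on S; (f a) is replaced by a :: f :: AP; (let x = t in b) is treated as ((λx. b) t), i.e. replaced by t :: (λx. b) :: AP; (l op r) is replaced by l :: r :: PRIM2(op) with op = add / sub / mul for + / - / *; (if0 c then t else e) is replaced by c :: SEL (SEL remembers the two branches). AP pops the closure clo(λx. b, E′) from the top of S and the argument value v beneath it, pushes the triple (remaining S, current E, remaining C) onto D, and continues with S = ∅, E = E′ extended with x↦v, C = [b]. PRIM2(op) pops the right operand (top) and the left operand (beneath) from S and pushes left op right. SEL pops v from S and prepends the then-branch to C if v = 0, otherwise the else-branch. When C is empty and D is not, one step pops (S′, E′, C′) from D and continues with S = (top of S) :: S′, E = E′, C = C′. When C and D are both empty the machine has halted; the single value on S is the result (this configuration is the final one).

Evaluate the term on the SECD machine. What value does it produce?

step 0: ⟨S=∅; E=∅; C=[((λq. (if0 q then q else 2)) ((λq. q) 7))]; D=∅⟩
step 1: ⟨S=∅; E=∅; C=[((λq. q) 7) :: (λq. (if0 q then q else 2)) :: AP]; D=∅⟩
step 2: ⟨S=∅; E=∅; C=[7 :: (λq. q) :: AP :: (λq. (if0 q then q else 2)) :: AP]; D=∅⟩
step 3: ⟨S=[7]; E=∅; C=[(λq. q) :: AP :: (λq. (if0 q then q else 2)) :: AP]; D=∅⟩
step 4: ⟨S=[clo(λq. q, ∅) :: 7]; E=∅; C=[AP :: (λq. (if0 q then q else 2)) :: AP]; D=∅⟩
step 5: ⟨S=∅; E={q↦7}; C=[q]; D=[(∅, ∅, [(λq. (if0 q then q else 2)) :: AP])]⟩
step 6: ⟨S=[7]; E={q↦7}; C=∅; D=[(∅, ∅, [(λq. (if0 q then q else 2)) :: AP])]⟩
step 7: ⟨S=[7]; E=∅; C=[(λq. (if0 q then q else 2)) :: AP]; D=∅⟩
step 8: ⟨S=[clo(λq. (if0 q then q else 2), ∅) :: 7]; E=∅; C=[AP]; D=∅⟩
step 9: ⟨S=∅; E={q↦7}; C=[(if0 q then q else 2)]; D=[(∅, ∅, ∅)]⟩
step 10: ⟨S=∅; E={q↦7}; C=[q :: SEL]; D=[(∅, ∅, ∅)]⟩
step 11: ⟨S=[7]; E={q↦7}; C=[SEL]; D=[(∅, ∅, ∅)]⟩
step 12: ⟨S=∅; E={q↦7}; C=[2]; D=[(∅, ∅, ∅)]⟩
step 13: ⟨S=[2]; E={q↦7}; C=∅; D=[(∅, ∅, ∅)]⟩
step 14: ⟨S=[2]; E=∅; C=∅; D=∅⟩
→ final value 2

Answer: 2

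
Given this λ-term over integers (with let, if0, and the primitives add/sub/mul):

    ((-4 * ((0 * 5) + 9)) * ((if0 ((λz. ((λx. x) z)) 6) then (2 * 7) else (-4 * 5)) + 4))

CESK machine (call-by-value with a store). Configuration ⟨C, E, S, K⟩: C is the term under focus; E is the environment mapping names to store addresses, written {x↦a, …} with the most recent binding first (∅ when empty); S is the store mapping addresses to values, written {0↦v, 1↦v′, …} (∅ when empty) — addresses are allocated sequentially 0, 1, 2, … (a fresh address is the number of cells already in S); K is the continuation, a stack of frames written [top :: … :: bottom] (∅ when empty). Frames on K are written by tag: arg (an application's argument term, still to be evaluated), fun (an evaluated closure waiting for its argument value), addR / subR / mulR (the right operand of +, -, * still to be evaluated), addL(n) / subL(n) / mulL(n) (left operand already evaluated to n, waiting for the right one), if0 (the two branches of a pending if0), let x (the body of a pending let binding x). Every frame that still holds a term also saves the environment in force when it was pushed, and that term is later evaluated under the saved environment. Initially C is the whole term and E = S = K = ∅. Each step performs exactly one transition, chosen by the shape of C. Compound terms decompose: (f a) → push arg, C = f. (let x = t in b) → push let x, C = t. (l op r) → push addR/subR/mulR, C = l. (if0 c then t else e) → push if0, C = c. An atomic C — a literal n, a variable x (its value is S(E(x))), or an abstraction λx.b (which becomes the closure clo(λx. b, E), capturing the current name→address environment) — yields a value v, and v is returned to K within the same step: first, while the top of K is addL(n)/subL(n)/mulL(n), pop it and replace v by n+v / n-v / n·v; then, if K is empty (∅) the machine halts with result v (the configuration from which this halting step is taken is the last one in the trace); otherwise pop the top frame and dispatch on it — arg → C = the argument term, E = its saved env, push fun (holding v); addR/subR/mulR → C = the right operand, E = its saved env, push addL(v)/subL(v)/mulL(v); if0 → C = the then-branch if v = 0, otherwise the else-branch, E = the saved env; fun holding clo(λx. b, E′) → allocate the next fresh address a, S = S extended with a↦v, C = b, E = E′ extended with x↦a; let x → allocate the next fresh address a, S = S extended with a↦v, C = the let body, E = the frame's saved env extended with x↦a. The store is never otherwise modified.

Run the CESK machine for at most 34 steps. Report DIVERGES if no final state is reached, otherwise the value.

Answer: 576

Machine steps:
t=0: ⟨C=((-4 * ((0 * 5) + 9)) * ((if0 ((λz. ((λx. x) z)) 6) then (2 * 7) else (-4 * 5)) + 4)); E=∅; S=∅; K=∅⟩
t=1: ⟨C=(-4 * ((0 * 5) + 9)); E=∅; S=∅; K=[mulR]⟩
t=2: ⟨C=-4; E=∅; S=∅; K=[mulR :: mulR]⟩
t=3: ⟨C=((0 * 5) + 9); E=∅; S=∅; K=[mulL(-4) :: mulR]⟩
t=4: ⟨C=(0 * 5); E=∅; S=∅; K=[addR :: mulL(-4) :: mulR]⟩
t=5: ⟨C=0; E=∅; S=∅; K=[mulR :: addR :: mulL(-4) :: mulR]⟩
t=6: ⟨C=5; E=∅; S=∅; K=[mulL(0) :: addR :: mulL(-4) :: mulR]⟩
t=7: ⟨C=9; E=∅; S=∅; K=[addL(0) :: mulL(-4) :: mulR]⟩
t=8: ⟨C=((if0 ((λz. ((λx. x) z)) 6) then (2 * 7) else (-4 * 5)) + 4); E=∅; S=∅; K=[mulL(-36)]⟩
t=9: ⟨C=(if0 ((λz. ((λx. x) z)) 6) then (2 * 7) else (-4 * 5)); E=∅; S=∅; K=[addR :: mulL(-36)]⟩
t=10: ⟨C=((λz. ((λx. x) z)) 6); E=∅; S=∅; K=[if0 :: addR :: mulL(-36)]⟩
t=11: ⟨C=(λz. ((λx. x) z)); E=∅; S=∅; K=[arg :: if0 :: addR :: mulL(-36)]⟩
t=12: ⟨C=6; E=∅; S=∅; K=[fun :: if0 :: addR :: mulL(-36)]⟩
t=13: ⟨C=((λx. x) z); E={z↦0}; S={0↦6}; K=[if0 :: addR :: mulL(-36)]⟩
t=14: ⟨C=(λx. x); E={z↦0}; S={0↦6}; K=[arg :: if0 :: addR :: mulL(-36)]⟩
t=15: ⟨C=z; E={z↦0}; S={0↦6}; K=[fun :: if0 :: addR :: mulL(-36)]⟩
t=16: ⟨C=x; E={x↦1, z↦0}; S={0↦6, 1↦6}; K=[if0 :: addR :: mulL(-36)]⟩
t=17: ⟨C=(-4 * 5); E=∅; S={0↦6, 1↦6}; K=[addR :: mulL(-36)]⟩
t=18: ⟨C=-4; E=∅; S={0↦6, 1↦6}; K=[mulR :: addR :: mulL(-36)]⟩
t=19: ⟨C=5; E=∅; S={0↦6, 1↦6}; K=[mulL(-4) :: addR :: mulL(-36)]⟩
t=20: ⟨C=4; E=∅; S={0↦6, 1↦6}; K=[addL(-20) :: mulL(-36)]⟩
→ final value 576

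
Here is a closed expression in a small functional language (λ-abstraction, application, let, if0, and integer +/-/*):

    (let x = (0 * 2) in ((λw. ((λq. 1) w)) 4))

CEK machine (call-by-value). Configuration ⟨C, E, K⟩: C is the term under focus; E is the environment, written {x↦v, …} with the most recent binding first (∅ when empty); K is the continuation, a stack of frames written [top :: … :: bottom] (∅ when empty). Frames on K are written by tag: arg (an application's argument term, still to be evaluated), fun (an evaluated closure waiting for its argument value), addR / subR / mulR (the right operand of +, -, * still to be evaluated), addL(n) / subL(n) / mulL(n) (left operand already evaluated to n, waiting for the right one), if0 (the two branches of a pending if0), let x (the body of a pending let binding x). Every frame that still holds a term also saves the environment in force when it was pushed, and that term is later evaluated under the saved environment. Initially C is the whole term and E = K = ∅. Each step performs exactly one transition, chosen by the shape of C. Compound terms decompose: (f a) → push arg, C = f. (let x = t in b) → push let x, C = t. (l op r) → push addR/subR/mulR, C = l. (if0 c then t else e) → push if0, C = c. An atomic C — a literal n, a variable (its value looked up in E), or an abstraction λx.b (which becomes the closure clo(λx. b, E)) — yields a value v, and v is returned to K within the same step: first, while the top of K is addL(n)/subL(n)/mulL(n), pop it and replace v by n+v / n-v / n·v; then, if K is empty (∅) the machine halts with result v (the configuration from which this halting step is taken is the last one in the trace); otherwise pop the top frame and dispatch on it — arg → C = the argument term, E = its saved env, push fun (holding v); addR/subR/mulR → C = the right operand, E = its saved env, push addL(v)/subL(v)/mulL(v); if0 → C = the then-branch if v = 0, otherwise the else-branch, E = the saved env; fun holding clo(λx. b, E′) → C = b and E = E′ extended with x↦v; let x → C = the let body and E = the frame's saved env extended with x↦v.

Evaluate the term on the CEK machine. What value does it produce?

[0] [C=(let x = (0 * 2) in ((λw. ((λq. 1) w)) 4)) | E=∅ | K=∅]
[1] [C=(0 * 2) | E=∅ | K=[let x]]
[2] [C=0 | E=∅ | K=[mulR :: let x]]
[3] [C=2 | E=∅ | K=[mulL(0) :: let x]]
[4] [C=((λw. ((λq. 1) w)) 4) | E={x↦0} | K=∅]
[5] [C=(λw. ((λq. 1) w)) | E={x↦0} | K=[arg]]
[6] [C=4 | E={x↦0} | K=[fun]]
[7] [C=((λq. 1) w) | E={w↦4, x↦0} | K=∅]
[8] [C=(λq. 1) | E={w↦4, x↦0} | K=[arg]]
[9] [C=w | E={w↦4, x↦0} | K=[fun]]
[10] [C=1 | E={q↦4, w↦4, x↦0} | K=∅]
→ final value 1

Answer: 1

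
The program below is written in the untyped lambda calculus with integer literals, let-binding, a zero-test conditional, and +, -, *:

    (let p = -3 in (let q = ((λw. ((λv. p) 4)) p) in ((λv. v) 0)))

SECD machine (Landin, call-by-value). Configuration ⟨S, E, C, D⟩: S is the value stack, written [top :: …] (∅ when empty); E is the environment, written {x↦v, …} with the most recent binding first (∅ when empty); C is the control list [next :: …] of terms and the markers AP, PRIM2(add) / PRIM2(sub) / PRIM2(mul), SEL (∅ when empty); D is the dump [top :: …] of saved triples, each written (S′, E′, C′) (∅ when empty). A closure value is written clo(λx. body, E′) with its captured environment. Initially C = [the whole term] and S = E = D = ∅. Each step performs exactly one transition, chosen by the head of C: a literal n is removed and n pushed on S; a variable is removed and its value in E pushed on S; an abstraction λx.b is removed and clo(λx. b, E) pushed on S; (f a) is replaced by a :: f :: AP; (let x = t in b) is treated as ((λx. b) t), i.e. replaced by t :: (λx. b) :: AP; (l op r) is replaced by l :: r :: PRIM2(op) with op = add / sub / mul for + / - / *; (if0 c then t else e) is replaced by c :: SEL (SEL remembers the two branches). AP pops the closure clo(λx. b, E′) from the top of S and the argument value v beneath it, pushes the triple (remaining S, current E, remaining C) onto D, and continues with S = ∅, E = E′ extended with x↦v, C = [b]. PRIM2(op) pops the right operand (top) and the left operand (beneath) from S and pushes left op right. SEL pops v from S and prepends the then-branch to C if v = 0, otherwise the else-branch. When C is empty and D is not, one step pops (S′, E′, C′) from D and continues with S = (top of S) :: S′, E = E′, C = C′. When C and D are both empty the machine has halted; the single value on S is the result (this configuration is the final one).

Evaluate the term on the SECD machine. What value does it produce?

[0] [S=∅ | E=∅ | C=[(let p = -3 in (let q = ((λw. ((λv. p) 4)) p) in ((λv. v) 0)))] | D=∅]
[1] [S=∅ | E=∅ | C=[-3 :: (λp. (let q = ((λw. ((λv. p) 4)) p) in ((λv. v) 0))) :: AP] | D=∅]
[2] [S=[-3] | E=∅ | C=[(λp. (let q = ((λw. ((λv. p) 4)) p) in ((λv. v) 0))) :: AP] | D=∅]
[3] [S=[clo(λp. (let q = ((λw. ((λv. p) 4)) p) in ((λv. v) 0)), ∅) :: -3] | E=∅ | C=[AP] | D=∅]
[4] [S=∅ | E={p↦-3} | C=[(let q = ((λw. ((λv. p) 4)) p) in ((λv. v) 0))] | D=[(∅, ∅, ∅)]]
[5] [S=∅ | E={p↦-3} | C=[((λw. ((λv. p) 4)) p) :: (λq. ((λv. v) 0)) :: AP] | D=[(∅, ∅, ∅)]]
[6] [S=∅ | E={p↦-3} | C=[p :: (λw. ((λv. p) 4)) :: AP :: (λq. ((λv. v) 0)) :: AP] | D=[(∅, ∅, ∅)]]
[7] [S=[-3] | E={p↦-3} | C=[(λw. ((λv. p) 4)) :: AP :: (λq. ((λv. v) 0)) :: AP] | D=[(∅, ∅, ∅)]]
[8] [S=[clo(λw. ((λv. p) 4), {p↦-3}) :: -3] | E={p↦-3} | C=[AP :: (λq. ((λv. v) 0)) :: AP] | D=[(∅, ∅, ∅)]]
[9] [S=∅ | E={w↦-3, p↦-3} | C=[((λv. p) 4)] | D=[(∅, {p↦-3}, [(λq. ((λv. v) 0)) :: AP]) :: (∅, ∅, ∅)]]
[10] [S=∅ | E={w↦-3, p↦-3} | C=[4 :: (λv. p) :: AP] | D=[(∅, {p↦-3}, [(λq. ((λv. v) 0)) :: AP]) :: (∅, ∅, ∅)]]
[11] [S=[4] | E={w↦-3, p↦-3} | C=[(λv. p) :: AP] | D=[(∅, {p↦-3}, [(λq. ((λv. v) 0)) :: AP]) :: (∅, ∅, ∅)]]
[12] [S=[clo(λv. p, {w↦-3, p↦-3}) :: 4] | E={w↦-3, p↦-3} | C=[AP] | D=[(∅, {p↦-3}, [(λq. ((λv. v) 0)) :: AP]) :: (∅, ∅, ∅)]]
[13] [S=∅ | E={v↦4, w↦-3, p↦-3} | C=[p] | D=[(∅, {w↦-3, p↦-3}, ∅) :: (∅, {p↦-3}, [(λq. ((λv. v) 0)) :: AP]) :: (∅, ∅, ∅)]]
[14] [S=[-3] | E={v↦4, w↦-3, p↦-3} | C=∅ | D=[(∅, {w↦-3, p↦-3}, ∅) :: (∅, {p↦-3}, [(λq. ((λv. v) 0)) :: AP]) :: (∅, ∅, ∅)]]
[15] [S=[-3] | E={w↦-3, p↦-3} | C=∅ | D=[(∅, {p↦-3}, [(λq. ((λv. v) 0)) :: AP]) :: (∅, ∅, ∅)]]
[16] [S=[-3] | E={p↦-3} | C=[(λq. ((λv. v) 0)) :: AP] | D=[(∅, ∅, ∅)]]
[17] [S=[clo(λq. ((λv. v) 0), {p↦-3}) :: -3] | E={p↦-3} | C=[AP] | D=[(∅, ∅, ∅)]]
[18] [S=∅ | E={q↦-3, p↦-3} | C=[((λv. v) 0)] | D=[(∅, {p↦-3}, ∅) :: (∅, ∅, ∅)]]
[19] [S=∅ | E={q↦-3, p↦-3} | C=[0 :: (λv. v) :: AP] | D=[(∅, {p↦-3}, ∅) :: (∅, ∅, ∅)]]
[20] [S=[0] | E={q↦-3, p↦-3} | C=[(λv. v) :: AP] | D=[(∅, {p↦-3}, ∅) :: (∅, ∅, ∅)]]
[21] [S=[clo(λv. v, {q↦-3, p↦-3}) :: 0] | E={q↦-3, p↦-3} | C=[AP] | D=[(∅, {p↦-3}, ∅) :: (∅, ∅, ∅)]]
[22] [S=∅ | E={v↦0, q↦-3, p↦-3} | C=[v] | D=[(∅, {q↦-3, p↦-3}, ∅) :: (∅, {p↦-3}, ∅) :: (∅, ∅, ∅)]]
[23] [S=[0] | E={v↦0, q↦-3, p↦-3} | C=∅ | D=[(∅, {q↦-3, p↦-3}, ∅) :: (∅, {p↦-3}, ∅) :: (∅, ∅, ∅)]]
[24] [S=[0] | E={q↦-3, p↦-3} | C=∅ | D=[(∅, {p↦-3}, ∅) :: (∅, ∅, ∅)]]
[25] [S=[0] | E={p↦-3} | C=∅ | D=[(∅, ∅, ∅)]]
[26] [S=[0] | E=∅ | C=∅ | D=∅]
→ final value 0

Answer: 0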